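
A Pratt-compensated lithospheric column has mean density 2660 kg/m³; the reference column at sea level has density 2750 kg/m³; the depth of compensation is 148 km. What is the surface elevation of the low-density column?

ρ_ref D = ρ (D + h) → h = D (ρ_ref − ρ)/ρ.
h = 148 km × (2750 − 2660)/2660 = 5.01 km.

5.01 km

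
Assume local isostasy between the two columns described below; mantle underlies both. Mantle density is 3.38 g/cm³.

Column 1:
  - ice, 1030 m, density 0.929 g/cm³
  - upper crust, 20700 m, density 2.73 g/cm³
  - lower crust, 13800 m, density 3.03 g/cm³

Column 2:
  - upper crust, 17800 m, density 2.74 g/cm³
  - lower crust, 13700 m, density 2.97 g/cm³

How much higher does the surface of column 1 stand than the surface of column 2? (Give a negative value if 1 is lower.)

For any compensation level in the mantle, the mantle terms cancel and isostasy reduces to e = (Σt_1 − Σt_2) − (Σ(ρt)_1 − Σ(ρt)_2) / ρ_m.
Σt_1 = 35530 m; Σt_2 = 31500 m; Σ(ρt)_1 = 99281.87; Σ(ρt)_2 = 89461 (in m·g/cm³).
e = (35530 − 31500) − (99281.87 − 89461) / 3.38 = 1120 m.

1120 m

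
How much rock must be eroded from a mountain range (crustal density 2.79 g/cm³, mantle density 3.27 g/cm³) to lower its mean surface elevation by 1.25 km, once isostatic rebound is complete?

Net drop Δ = e − u = e − e ρ_c/ρ_m = e (ρ_m − ρ_c)/ρ_m.
e = Δ ρ_m/(ρ_m − ρ_c) = 1.25 km × 3.27/0.48 = 8.52 km.

8.52 km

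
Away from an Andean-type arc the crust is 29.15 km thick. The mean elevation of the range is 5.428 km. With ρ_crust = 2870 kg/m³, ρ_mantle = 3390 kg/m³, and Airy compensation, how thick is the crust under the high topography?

Root depth r = h ρ_c / (ρ_m − ρ_c) = 5.428 km × 2870 / 520 = 29.96 km.
Total thickness = T + h + r = 29.15 km + 5.428 km + 29.96 km = 64.5 km.

64.5 km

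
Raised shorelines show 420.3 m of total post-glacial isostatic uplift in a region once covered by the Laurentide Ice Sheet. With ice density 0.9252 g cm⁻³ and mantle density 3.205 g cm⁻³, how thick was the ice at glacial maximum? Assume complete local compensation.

1460 m

u = t ρ_ice/ρ_m → t = u ρ_m/ρ_ice = 420.3 m × 3.205/0.9252 = 1460 m.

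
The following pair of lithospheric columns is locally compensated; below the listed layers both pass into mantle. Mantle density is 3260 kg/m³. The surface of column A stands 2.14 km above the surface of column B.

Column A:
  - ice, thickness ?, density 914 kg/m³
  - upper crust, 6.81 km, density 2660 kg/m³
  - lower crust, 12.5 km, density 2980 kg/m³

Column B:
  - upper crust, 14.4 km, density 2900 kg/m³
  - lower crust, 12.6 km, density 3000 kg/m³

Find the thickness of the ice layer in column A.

3.35 km

Take the compensation level at the base of the deeper column (depth z_c below the surface of column A) and equate Σ ρ_i t_i down to z_c; mantle fills any gap and the z_c terms cancel.
Column A: x×914 + 6.81×2660 + 12.5×2980 + (z_c − 19.31 − x)×3260
Column B: 2.14×0 + 14.4×2900 + 12.6×3000 + (z_c − 2.14 − 27)×3260
The z_c×3260 term appears on both sides and cancels. Collect the known terms of each column as K = Σ(ρt)_known − 3260 × (depth of known layers): K_A = 55364.6 − 3260×19.31 = −7586; K_B = 79560 − 3260×(2.14 + 27) = −15436.4.
Balance: K_A − x×(3260 − 914) = K_B, so x = (K_A − K_B)/(3260 − 914) = 7850.4/2346 = 3.35 km.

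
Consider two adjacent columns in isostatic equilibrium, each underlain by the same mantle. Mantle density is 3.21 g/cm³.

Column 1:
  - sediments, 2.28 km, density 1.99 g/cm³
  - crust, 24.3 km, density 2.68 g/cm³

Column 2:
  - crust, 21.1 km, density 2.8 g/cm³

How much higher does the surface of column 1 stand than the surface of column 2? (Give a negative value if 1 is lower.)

For any compensation level in the mantle, the mantle terms cancel and isostasy reduces to e = (Σt_1 − Σt_2) − (Σ(ρt)_1 − Σ(ρt)_2) / ρ_m.
Σt_1 = 26.58 km; Σt_2 = 21.1 km; Σ(ρt)_1 = 69.6612; Σ(ρt)_2 = 59.08 (in km·g/cm³).
e = (26.58 − 21.1) − (69.6612 − 59.08) / 3.21 = 2.18 km.

2.18 km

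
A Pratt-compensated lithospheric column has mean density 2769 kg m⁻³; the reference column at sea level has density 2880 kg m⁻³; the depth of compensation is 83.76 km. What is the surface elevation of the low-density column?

3.36 km

ρ_ref D = ρ (D + h) → h = D (ρ_ref − ρ)/ρ.
h = 83.76 km × (2880 − 2769)/2769 = 3.36 km.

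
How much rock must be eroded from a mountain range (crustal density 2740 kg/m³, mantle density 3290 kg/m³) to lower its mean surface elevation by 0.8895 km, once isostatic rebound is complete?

Net drop Δ = e − u = e − e ρ_c/ρ_m = e (ρ_m − ρ_c)/ρ_m.
e = Δ ρ_m/(ρ_m − ρ_c) = 0.8895 km × 3290/550 = 5.32 km.

5.32 km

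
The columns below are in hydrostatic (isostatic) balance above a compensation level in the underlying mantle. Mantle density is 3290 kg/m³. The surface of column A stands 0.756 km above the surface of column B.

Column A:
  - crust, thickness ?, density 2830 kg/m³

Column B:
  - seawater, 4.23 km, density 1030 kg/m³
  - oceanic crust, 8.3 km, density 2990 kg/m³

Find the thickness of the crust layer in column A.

Take the compensation level at the base of the deeper column (depth z_c below the surface of column A) and equate Σ ρ_i t_i down to z_c; mantle fills any gap and the z_c terms cancel.
Column A: x×2830 + (z_c − 0 − x)×3290
Column B: 0.756×0 + 4.23×1030 + 8.3×2990 + (z_c − 0.756 − 12.53)×3290
The z_c×3290 term appears on both sides and cancels. Collect the known terms of each column as K = Σ(ρt)_known − 3290 × (depth of known layers): K_A = 0 − 3290×0 = 0; K_B = 29173.9 − 3290×(0.756 + 12.53) = −14537.04.
Balance: K_A − x×(3290 − 2830) = K_B, so x = (K_A − K_B)/(3290 − 2830) = 14537/460 = 31.6 km.

31.6 km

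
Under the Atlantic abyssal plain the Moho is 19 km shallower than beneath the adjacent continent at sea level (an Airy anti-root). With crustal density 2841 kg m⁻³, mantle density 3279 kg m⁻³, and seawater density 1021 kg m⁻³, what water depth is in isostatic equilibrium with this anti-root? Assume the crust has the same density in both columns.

4.57 km

Replacing a thickness d of crust by seawater at the top must be balanced by replacing crust with mantle at the base: d (ρ_c − ρ_w) = a (ρ_m − ρ_c).
d = a (ρ_m − ρ_c)/(ρ_c − ρ_w) = 19 km × 438/1820 = 4.57 km.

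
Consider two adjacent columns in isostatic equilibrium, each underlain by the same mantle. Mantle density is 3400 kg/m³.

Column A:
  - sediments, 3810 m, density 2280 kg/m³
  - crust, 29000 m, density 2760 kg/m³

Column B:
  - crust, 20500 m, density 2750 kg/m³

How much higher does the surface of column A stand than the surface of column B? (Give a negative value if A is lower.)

2790 m

For any compensation level in the mantle, the mantle terms cancel and isostasy reduces to e = (Σt_A − Σt_B) − (Σ(ρt)_A − Σ(ρt)_B) / ρ_m.
Σt_A = 32810 m; Σt_B = 20500 m; Σ(ρt)_A = 88726800; Σ(ρt)_B = 56375000 (in m·kg/m³).
e = (32810 − 20500) − (88726800 − 56375000) / 3400 = 2790 m.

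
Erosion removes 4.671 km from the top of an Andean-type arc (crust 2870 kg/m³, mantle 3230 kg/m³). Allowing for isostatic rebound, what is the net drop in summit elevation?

0.521 km

Rebound u = e ρ_c/ρ_m = 4.671 km × 2870/3230 = 4.15 km.
Net surface drop = e − u = 4.671 km − 4.15 km = e (ρ_m − ρ_c)/ρ_m = 0.521 km.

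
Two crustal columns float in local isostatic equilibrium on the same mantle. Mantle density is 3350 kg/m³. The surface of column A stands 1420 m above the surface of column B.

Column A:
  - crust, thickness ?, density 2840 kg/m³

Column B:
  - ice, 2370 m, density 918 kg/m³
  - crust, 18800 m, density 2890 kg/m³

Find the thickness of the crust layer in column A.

Take the compensation level at the base of the deeper column (depth z_c below the surface of column A) and equate Σ ρ_i t_i down to z_c; mantle fills any gap and the z_c terms cancel.
Column A: x×2840 + (z_c − 0 − x)×3350
Column B: 1420×0 + 2370×918 + 18800×2890 + (z_c − 1420 − 21170)×3350
The z_c×3350 term appears on both sides and cancels. Collect the known terms of each column as K = Σ(ρt)_known − 3350 × (depth of known layers): K_A = 0 − 3350×0 = 0; K_B = 56507660 − 3350×(1420 + 21170) = −19168840.
Balance: K_A − x×(3350 − 2840) = K_B, so x = (K_A − K_B)/(3350 − 2840) = 19168800/510 = 37600 m.

37600 m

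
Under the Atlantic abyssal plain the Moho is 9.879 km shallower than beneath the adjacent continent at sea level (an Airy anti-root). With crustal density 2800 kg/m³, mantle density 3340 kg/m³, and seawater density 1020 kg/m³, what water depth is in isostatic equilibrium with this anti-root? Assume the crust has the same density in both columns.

3 km

Replacing a thickness d of crust by seawater at the top must be balanced by replacing crust with mantle at the base: d (ρ_c − ρ_w) = a (ρ_m − ρ_c).
d = a (ρ_m − ρ_c)/(ρ_c − ρ_w) = 9.879 km × 540/1780 = 3 km.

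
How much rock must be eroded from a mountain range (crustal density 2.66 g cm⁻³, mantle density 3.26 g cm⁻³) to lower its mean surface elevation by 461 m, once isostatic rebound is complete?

2500 m

Net drop Δ = e − u = e − e ρ_c/ρ_m = e (ρ_m − ρ_c)/ρ_m.
e = Δ ρ_m/(ρ_m − ρ_c) = 461 m × 3.26/0.6 = 2500 m.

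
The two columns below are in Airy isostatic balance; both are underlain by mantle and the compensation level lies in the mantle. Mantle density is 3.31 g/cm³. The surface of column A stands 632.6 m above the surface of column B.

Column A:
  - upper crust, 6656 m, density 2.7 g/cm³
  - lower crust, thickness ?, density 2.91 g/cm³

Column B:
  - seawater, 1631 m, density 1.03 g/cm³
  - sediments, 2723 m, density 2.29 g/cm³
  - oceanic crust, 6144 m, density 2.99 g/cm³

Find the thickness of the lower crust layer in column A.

Take the compensation level at the base of the deeper column (depth z_c below the surface of column A) and equate Σ ρ_i t_i down to z_c; mantle fills any gap and the z_c terms cancel.
Column A: 6656×2.7 + x×2.91 + (z_c − 6656 − x)×3.31
Column B: 632.6×0 + 1631×1.03 + 2723×2.29 + 6144×2.99 + (z_c − 632.6 − 10498)×3.31
The z_c×3.31 term appears on both sides and cancels. Collect the known terms of each column as K = Σ(ρt)_known − 3.31 × (depth of known layers): K_A = 17971.2 − 3.31×6656 = −4060.16; K_B = 26286.16 − 3.31×(632.6 + 10498) = −10556.126.
Balance: K_A − x×(3.31 − 2.91) = K_B, so x = (K_A − K_B)/(3.31 − 2.91) = 6495.97/0.4 = 16200 m.

16200 m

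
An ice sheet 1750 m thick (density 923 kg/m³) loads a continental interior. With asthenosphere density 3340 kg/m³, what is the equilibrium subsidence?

Balancing pressure at the compensation depth: the ice load ρ_ice t is balanced by mantle displaced below, ρ_m s.
s = t ρ_ice / ρ_m = 1750 m × 923/3340 = 484 m.

484 m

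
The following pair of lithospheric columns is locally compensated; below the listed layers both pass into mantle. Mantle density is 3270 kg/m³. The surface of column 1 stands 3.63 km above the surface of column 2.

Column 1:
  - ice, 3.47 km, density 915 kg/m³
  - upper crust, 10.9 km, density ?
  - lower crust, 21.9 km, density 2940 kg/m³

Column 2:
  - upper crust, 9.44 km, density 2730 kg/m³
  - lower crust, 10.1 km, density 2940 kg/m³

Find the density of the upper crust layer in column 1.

2820 kg/m³

Take the compensation level at the base of the deeper column (depth z_c below the surface of column 1) and equate Σ ρ_i t_i down to z_c; mantle fills any gap and the z_c terms cancel.
Column 1: 3.47×915 + 10.9×ρ + 21.9×2940 + (z_c − 36.27)×3270
Column 2: 3.63×0 + 9.44×2730 + 10.1×2940 + (z_c − 3.63 − 19.54)×3270
The z_c×3270 term appears on both sides and cancels. Collect the known terms of each column as K = Σ(ρt)_known − 3270 × (depth of known layers): K_1 = 67561.05 − 3270×36.27 = −51041.85; K_2 = 55465.2 − 3270×(3.63 + 19.54) = −20300.7.
Balance: K_1 + 10.9×ρ = K_2, so ρ = (K_2 − K_1)/10.9 = 30741.2/10.9 = 2820 kg/m³.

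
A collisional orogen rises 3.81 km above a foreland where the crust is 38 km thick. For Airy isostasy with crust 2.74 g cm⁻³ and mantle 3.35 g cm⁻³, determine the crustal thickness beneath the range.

58.9 km

Root depth r = h ρ_c / (ρ_m − ρ_c) = 3.81 km × 2.74 / 0.61 = 17.11 km.
Total thickness = T + h + r = 38 km + 3.81 km + 17.11 km = 58.9 km.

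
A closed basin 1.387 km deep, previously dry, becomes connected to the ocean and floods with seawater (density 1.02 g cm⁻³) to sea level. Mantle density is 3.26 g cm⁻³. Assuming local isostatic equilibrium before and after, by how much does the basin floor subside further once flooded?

0.632 km

After flooding the water column is d + s deep. Its weight must equal the weight of mantle displaced by the extra subsidence s: (d + s) ρ_w = s ρ_m.
s = d ρ_w / (ρ_m − ρ_w) = 1.387 km × 1.02/(3.26 − 1.02) = 0.632 km.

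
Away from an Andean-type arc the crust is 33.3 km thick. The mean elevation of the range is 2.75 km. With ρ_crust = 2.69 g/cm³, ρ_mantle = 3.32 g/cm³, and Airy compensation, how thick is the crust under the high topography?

47.8 km

Root depth r = h ρ_c / (ρ_m − ρ_c) = 2.75 km × 2.69 / 0.63 = 11.74 km.
Total thickness = T + h + r = 33.3 km + 2.75 km + 11.74 km = 47.8 km.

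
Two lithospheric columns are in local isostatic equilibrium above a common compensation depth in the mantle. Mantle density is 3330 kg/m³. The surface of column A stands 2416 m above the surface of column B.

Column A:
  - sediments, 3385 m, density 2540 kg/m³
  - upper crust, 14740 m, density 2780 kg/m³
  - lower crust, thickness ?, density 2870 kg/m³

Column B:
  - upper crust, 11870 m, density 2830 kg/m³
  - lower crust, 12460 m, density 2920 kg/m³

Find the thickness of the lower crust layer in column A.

Take the compensation level at the base of the deeper column (depth z_c below the surface of column A) and equate Σ ρ_i t_i down to z_c; mantle fills any gap and the z_c terms cancel.
Column A: 3385×2540 + 14740×2780 + x×2870 + (z_c − 18125 − x)×3330
Column B: 2416×0 + 11870×2830 + 12460×2920 + (z_c − 2416 − 24330)×3330
The z_c×3330 term appears on both sides and cancels. Collect the known terms of each column as K = Σ(ρt)_known − 3330 × (depth of known layers): K_A = 49575100 − 3330×18125 = −10781150; K_B = 69975300 − 3330×(2416 + 24330) = −19088880.
Balance: K_A − x×(3330 − 2870) = K_B, so x = (K_A − K_B)/(3330 − 2870) = 8307730/460 = 18100 m.

18100 m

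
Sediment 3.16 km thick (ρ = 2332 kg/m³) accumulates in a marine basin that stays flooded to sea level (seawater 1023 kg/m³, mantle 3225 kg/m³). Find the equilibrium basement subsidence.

1.88 km

Submarine loading: the sediment displaces seawater, and the subsidence is in turn flooded, so s (ρ_m − ρ_w) = t (ρ_sed − ρ_w).
s = 3.16 km × (2332 − 1023) / (3225 − 1023) = 1.88 km.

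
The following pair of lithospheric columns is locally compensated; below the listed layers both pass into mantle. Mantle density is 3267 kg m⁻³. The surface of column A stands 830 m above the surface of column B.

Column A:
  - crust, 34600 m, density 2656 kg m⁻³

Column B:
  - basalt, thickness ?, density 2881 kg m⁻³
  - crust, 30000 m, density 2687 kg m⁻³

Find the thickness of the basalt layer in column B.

2670 m

Take the compensation level at the base of the deeper column (depth z_c below the surface of column A) and equate Σ ρ_i t_i down to z_c; mantle fills any gap and the z_c terms cancel.
Column A: 34600×2656 + (z_c − 34600)×3267
Column B: 830×0 + x×2881 + 30000×2687 + (z_c − 830 − 30000 − x)×3267
The z_c×3267 term appears on both sides and cancels. Collect the known terms of each column as K = Σ(ρt)_known − 3267 × (depth of known layers): K_A = 91897600 − 3267×34600 = −21140600; K_B = 80610000 − 3267×(830 + 30000) = −20111610.
Balance: K_A = K_B − x×(3267 − 2881), so x = (K_B − K_A)/(3267 − 2881) = 1028990/386 = 2670 m.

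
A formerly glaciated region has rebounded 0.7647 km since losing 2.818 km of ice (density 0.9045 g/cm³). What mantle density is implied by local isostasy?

ρ_m = ρ_ice t / u = 0.9045 × 2.818 km/0.7647 km = 3.33 g/cm³.

3.33 g/cm³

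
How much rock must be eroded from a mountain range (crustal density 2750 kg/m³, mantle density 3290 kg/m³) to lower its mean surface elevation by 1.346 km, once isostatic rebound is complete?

8.2 km

Net drop Δ = e − u = e − e ρ_c/ρ_m = e (ρ_m − ρ_c)/ρ_m.
e = Δ ρ_m/(ρ_m − ρ_c) = 1.346 km × 3290/540 = 8.2 km.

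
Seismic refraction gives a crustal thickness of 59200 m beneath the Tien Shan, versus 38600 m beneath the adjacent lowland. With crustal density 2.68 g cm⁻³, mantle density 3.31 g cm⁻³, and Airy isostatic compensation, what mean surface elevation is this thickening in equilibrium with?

Excess crust Δ = 59200 m − 38600 m = 20600 m, split between elevation h and root r with h + r = Δ.
Airy balance ρ_c h = (ρ_m − ρ_c) r gives r = h ρ_c/(ρ_m − ρ_c), so h (1 + ρ_c/(ρ_m − ρ_c)) = Δ, i.e. h = Δ (ρ_m − ρ_c)/ρ_m.
h = 20600 m × 0.63/3.31 = 3920 m.

3920 m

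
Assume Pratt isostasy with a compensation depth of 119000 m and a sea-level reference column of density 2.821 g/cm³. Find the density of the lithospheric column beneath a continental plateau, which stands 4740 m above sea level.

2.71 g/cm³

Pratt balance: ρ_ref D = ρ (D + h).
ρ = ρ_ref D/(D + h) = 2.821 × 119000 m/(119000 m + 4740 m) = 2.71 g/cm³.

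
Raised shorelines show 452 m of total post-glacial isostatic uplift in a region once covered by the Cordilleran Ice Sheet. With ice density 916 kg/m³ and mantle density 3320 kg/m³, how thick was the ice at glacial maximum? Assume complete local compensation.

u = t ρ_ice/ρ_m → t = u ρ_m/ρ_ice = 452 m × 3320/916 = 1640 m.

1640 m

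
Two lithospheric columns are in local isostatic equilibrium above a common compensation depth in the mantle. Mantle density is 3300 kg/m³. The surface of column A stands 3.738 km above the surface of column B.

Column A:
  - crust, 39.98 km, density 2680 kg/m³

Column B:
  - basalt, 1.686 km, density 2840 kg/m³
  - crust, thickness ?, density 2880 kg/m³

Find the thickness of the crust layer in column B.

Take the compensation level at the base of the deeper column (depth z_c below the surface of column A) and equate Σ ρ_i t_i down to z_c; mantle fills any gap and the z_c terms cancel.
Column A: 39.98×2680 + (z_c − 39.98)×3300
Column B: 3.738×0 + 1.686×2840 + x×2880 + (z_c − 3.738 − 1.686 − x)×3300
The z_c×3300 term appears on both sides and cancels. Collect the known terms of each column as K = Σ(ρt)_known − 3300 × (depth of known layers): K_A = 107146.4 − 3300×39.98 = −24787.6; K_B = 4788.24 − 3300×(3.738 + 1.686) = −13110.96.
Balance: K_A = K_B − x×(3300 − 2880), so x = (K_B − K_A)/(3300 − 2880) = 11676.6/420 = 27.8 km.

27.8 km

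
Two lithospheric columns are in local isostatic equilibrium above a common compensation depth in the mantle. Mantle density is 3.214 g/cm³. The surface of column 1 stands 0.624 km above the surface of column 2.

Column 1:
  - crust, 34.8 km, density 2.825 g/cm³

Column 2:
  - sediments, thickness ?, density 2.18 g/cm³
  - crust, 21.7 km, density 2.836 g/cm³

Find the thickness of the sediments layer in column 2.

Take the compensation level at the base of the deeper column (depth z_c below the surface of column 1) and equate Σ ρ_i t_i down to z_c; mantle fills any gap and the z_c terms cancel.
Column 1: 34.8×2.825 + (z_c − 34.8)×3.214
Column 2: 0.624×0 + x×2.18 + 21.7×2.836 + (z_c − 0.624 − 21.7 − x)×3.214
The z_c×3.214 term appears on both sides and cancels. Collect the known terms of each column as K = Σ(ρt)_known − 3.214 × (depth of known layers): K_1 = 98.31 − 3.214×34.8 = −13.5372; K_2 = 61.5412 − 3.214×(0.624 + 21.7) = −10.208136.
Balance: K_1 = K_2 − x×(3.214 − 2.18), so x = (K_2 − K_1)/(3.214 − 2.18) = 3.32906/1.034 = 3.22 km.

3.22 km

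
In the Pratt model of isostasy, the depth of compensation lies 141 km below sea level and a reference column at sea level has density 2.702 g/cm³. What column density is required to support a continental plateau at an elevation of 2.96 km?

2.65 g/cm³

Pratt balance: ρ_ref D = ρ (D + h).
ρ = ρ_ref D/(D + h) = 2.702 × 141 km/(141 km + 2.96 km) = 2.65 g/cm³.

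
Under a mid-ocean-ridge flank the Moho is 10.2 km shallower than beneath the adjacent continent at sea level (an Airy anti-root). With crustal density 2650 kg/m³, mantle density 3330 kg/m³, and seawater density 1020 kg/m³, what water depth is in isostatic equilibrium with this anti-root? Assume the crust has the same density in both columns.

4.26 km

Replacing a thickness d of crust by seawater at the top must be balanced by replacing crust with mantle at the base: d (ρ_c − ρ_w) = a (ρ_m − ρ_c).
d = a (ρ_m − ρ_c)/(ρ_c − ρ_w) = 10.2 km × 680/1630 = 4.26 km.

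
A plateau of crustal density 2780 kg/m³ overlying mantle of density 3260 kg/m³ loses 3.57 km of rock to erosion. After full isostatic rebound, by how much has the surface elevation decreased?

0.526 km

Rebound u = e ρ_c/ρ_m = 3.57 km × 2780/3260 = 3.044 km.
Net surface drop = e − u = 3.57 km − 3.044 km = e (ρ_m − ρ_c)/ρ_m = 0.526 km.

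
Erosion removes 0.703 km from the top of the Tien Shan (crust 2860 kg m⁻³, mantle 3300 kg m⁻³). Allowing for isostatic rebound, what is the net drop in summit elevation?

Rebound u = e ρ_c/ρ_m = 0.703 km × 2860/3300 = 0.6093 km.
Net surface drop = e − u = 0.703 km − 0.6093 km = e (ρ_m − ρ_c)/ρ_m = 0.0937 km.

0.0937 km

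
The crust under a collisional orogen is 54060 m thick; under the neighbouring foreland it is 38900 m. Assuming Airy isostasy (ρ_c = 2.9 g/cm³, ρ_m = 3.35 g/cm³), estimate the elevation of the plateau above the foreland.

2040 m

Excess crust Δ = 54060 m − 38900 m = 15160 m, split between elevation h and root r with h + r = Δ.
Airy balance ρ_c h = (ρ_m − ρ_c) r gives r = h ρ_c/(ρ_m − ρ_c), so h (1 + ρ_c/(ρ_m − ρ_c)) = Δ, i.e. h = Δ (ρ_m − ρ_c)/ρ_m.
h = 15160 m × 0.45/3.35 = 2040 m.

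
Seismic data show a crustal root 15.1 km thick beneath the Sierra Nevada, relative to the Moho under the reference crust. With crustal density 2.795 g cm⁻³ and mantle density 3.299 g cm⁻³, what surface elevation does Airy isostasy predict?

2.72 km

For local isostatic compensation: ρ_c h = (ρ_m − ρ_c) r.
h = r (ρ_m − ρ_c) / ρ_c = 15.1 km × (3.299 − 2.795) / 2.795 = 2.72 km.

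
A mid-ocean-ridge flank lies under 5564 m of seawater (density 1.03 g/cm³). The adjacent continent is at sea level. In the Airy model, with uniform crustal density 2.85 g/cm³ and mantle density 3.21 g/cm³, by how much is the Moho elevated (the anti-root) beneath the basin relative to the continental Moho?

In Airy isostatic equilibrium: replacing crust with seawater at the top is compensated by replacing crust with mantle at the base: d (ρ_c − ρ_w) = a (ρ_m − ρ_c).
a = d (ρ_c − ρ_w)/(ρ_m − ρ_c) = 5564 m × 1.82/0.36 = 28100 m.

28100 m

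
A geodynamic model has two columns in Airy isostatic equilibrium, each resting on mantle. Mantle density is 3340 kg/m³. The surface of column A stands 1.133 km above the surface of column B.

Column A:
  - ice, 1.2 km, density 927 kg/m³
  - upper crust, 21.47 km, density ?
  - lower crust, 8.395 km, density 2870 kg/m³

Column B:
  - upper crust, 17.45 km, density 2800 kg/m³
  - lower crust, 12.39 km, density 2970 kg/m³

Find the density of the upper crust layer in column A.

Take the compensation level at the base of the deeper column (depth z_c below the surface of column A) and equate Σ ρ_i t_i down to z_c; mantle fills any gap and the z_c terms cancel.
Column A: 1.2×927 + 21.47×ρ + 8.395×2870 + (z_c − 31.065)×3340
Column B: 1.133×0 + 17.45×2800 + 12.39×2970 + (z_c − 1.133 − 29.84)×3340
The z_c×3340 term appears on both sides and cancels. Collect the known terms of each column as K = Σ(ρt)_known − 3340 × (depth of known layers): K_A = 25206.05 − 3340×31.065 = −78551.05; K_B = 85658.3 − 3340×(1.133 + 29.84) = −17791.52.
Balance: K_A + 21.47×ρ = K_B, so ρ = (K_B − K_A)/21.47 = 60759.5/21.47 = 2830 kg/m³.

2830 kg/m³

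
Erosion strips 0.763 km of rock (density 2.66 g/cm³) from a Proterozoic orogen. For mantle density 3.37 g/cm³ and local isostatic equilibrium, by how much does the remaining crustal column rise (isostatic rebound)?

0.602 km

Unloading: uplift u = e ρ_c/ρ_m = 0.763 km × 2.66/3.37 = 0.602 km.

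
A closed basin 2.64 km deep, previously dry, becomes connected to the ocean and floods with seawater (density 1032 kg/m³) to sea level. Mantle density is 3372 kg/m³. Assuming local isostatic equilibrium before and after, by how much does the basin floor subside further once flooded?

After flooding the water column is d + s deep. Its weight must equal the weight of mantle displaced by the extra subsidence s: (d + s) ρ_w = s ρ_m.
s = d ρ_w / (ρ_m − ρ_w) = 2.64 km × 1032/(3372 − 1032) = 1.16 km.

1.16 km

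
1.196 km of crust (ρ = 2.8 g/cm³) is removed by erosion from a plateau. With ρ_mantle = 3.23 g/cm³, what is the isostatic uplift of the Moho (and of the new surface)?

Unloading: uplift u = e ρ_c/ρ_m = 1.196 km × 2.8/3.23 = 1.04 km.

1.04 km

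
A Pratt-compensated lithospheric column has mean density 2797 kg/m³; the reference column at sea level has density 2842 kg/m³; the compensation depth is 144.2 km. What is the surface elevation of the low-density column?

2.32 km

ρ_ref D = ρ (D + h) → h = D (ρ_ref − ρ)/ρ.
h = 144.2 km × (2842 − 2797)/2797 = 2.32 km.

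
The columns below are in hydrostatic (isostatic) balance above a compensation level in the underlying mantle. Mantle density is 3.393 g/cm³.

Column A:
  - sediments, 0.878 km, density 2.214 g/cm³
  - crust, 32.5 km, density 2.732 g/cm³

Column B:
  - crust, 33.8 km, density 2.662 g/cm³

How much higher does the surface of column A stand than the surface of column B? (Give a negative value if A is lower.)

For any compensation level in the mantle, the mantle terms cancel and isostasy reduces to e = (Σt_A − Σt_B) − (Σ(ρt)_A − Σ(ρt)_B) / ρ_m.
Σt_A = 33.378 km; Σt_B = 33.8 km; Σ(ρt)_A = 90.733892; Σ(ρt)_B = 89.9756 (in km·g/cm³).
e = (33.378 − 33.8) − (90.733892 − 89.9756) / 3.393 = −0.645 km.

−0.645 km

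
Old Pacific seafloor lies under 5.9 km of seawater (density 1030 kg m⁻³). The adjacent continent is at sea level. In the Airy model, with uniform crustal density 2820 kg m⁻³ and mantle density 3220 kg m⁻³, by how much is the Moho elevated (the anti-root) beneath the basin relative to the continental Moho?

26.4 km

Balancing pressure at the compensation depth: replacing crust with seawater at the top is compensated by replacing crust with mantle at the base: d (ρ_c − ρ_w) = a (ρ_m − ρ_c).
a = d (ρ_c − ρ_w)/(ρ_m − ρ_c) = 5.9 km × 1790/400 = 26.4 km.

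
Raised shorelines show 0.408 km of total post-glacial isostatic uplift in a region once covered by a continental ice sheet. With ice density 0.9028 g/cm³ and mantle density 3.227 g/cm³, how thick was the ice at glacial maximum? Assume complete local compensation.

u = t ρ_ice/ρ_m → t = u ρ_m/ρ_ice = 0.408 km × 3.227/0.9028 = 1.46 km.

1.46 km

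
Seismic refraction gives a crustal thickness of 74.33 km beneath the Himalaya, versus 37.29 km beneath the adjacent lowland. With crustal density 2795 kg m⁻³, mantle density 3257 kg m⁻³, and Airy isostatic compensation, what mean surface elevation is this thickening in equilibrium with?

Excess crust Δ = 74.33 km − 37.29 km = 37.04 km, split between elevation h and root r with h + r = Δ.
Airy balance ρ_c h = (ρ_m − ρ_c) r gives r = h ρ_c/(ρ_m − ρ_c), so h (1 + ρ_c/(ρ_m − ρ_c)) = Δ, i.e. h = Δ (ρ_m − ρ_c)/ρ_m.
h = 37.04 km × 462/3257 = 5.25 km.

5.25 km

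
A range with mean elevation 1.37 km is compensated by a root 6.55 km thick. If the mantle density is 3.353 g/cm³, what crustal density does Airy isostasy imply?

2.77 g/cm³

ρ_c h = (ρ_m − ρ_c) r → ρ_c (h + r) = ρ_m r → ρ_c = ρ_m r / (h + r).
ρ_c = 3.353 × 6.55 km / (1.37 km + 6.55 km) = 2.77 g/cm³.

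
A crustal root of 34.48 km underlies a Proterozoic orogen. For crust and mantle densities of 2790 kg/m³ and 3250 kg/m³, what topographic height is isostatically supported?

5.68 km

By Archimedes' principle applied to the lithosphere: ρ_c h = (ρ_m − ρ_c) r.
h = r (ρ_m − ρ_c) / ρ_c = 34.48 km × (3250 − 2790) / 2790 = 5.68 km.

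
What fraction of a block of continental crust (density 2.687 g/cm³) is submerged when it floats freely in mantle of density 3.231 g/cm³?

Submerged fraction = ρ_obj/ρ_fluid = 2.687/3.231 = 83.2%.

83.2%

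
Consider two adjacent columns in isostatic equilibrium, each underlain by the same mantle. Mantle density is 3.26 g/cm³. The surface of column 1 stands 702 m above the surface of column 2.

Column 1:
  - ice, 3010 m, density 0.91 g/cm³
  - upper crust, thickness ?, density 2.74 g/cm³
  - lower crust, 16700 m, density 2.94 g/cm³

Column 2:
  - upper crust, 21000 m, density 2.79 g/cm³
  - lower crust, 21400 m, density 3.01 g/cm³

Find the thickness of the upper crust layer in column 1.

9790 m

Take the compensation level at the base of the deeper column (depth z_c below the surface of column 1) and equate Σ ρ_i t_i down to z_c; mantle fills any gap and the z_c terms cancel.
Column 1: 3010×0.91 + x×2.74 + 16700×2.94 + (z_c − 19710 − x)×3.26
Column 2: 702×0 + 21000×2.79 + 21400×3.01 + (z_c − 702 − 42400)×3.26
The z_c×3.26 term appears on both sides and cancels. Collect the known terms of each column as K = Σ(ρt)_known − 3.26 × (depth of known layers): K_1 = 51837.1 − 3.26×19710 = −12417.5; K_2 = 123004 − 3.26×(702 + 42400) = −17508.52.
Balance: K_1 − x×(3.26 − 2.74) = K_2, so x = (K_1 − K_2)/(3.26 − 2.74) = 5091.02/0.52 = 9790 m.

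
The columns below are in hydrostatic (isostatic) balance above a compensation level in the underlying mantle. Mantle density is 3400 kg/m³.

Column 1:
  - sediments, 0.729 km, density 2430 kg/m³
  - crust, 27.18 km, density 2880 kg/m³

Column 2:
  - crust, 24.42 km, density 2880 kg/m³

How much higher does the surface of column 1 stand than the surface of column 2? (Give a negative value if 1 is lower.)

0.63 km

For any compensation level in the mantle, the mantle terms cancel and isostasy reduces to e = (Σt_1 − Σt_2) − (Σ(ρt)_1 − Σ(ρt)_2) / ρ_m.
Σt_1 = 27.909 km; Σt_2 = 24.42 km; Σ(ρt)_1 = 80049.87; Σ(ρt)_2 = 70329.6 (in km·kg/m³).
e = (27.909 − 24.42) − (80049.87 − 70329.6) / 3400 = 0.63 km.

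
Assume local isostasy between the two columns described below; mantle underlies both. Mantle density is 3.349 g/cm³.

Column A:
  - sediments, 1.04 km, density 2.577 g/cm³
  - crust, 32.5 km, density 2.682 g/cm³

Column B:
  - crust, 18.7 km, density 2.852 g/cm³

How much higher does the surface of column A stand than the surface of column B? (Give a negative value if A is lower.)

For any compensation level in the mantle, the mantle terms cancel and isostasy reduces to e = (Σt_A − Σt_B) − (Σ(ρt)_A − Σ(ρt)_B) / ρ_m.
Σt_A = 33.54 km; Σt_B = 18.7 km; Σ(ρt)_A = 89.84508; Σ(ρt)_B = 53.3324 (in km·g/cm³).
e = (33.54 − 18.7) − (89.84508 − 53.3324) / 3.349 = 3.94 km.

3.94 km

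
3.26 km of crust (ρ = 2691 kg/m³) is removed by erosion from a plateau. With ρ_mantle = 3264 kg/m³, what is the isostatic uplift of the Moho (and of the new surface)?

Unloading: uplift u = e ρ_c/ρ_m = 3.26 km × 2691/3264 = 2.69 km.

2.69 km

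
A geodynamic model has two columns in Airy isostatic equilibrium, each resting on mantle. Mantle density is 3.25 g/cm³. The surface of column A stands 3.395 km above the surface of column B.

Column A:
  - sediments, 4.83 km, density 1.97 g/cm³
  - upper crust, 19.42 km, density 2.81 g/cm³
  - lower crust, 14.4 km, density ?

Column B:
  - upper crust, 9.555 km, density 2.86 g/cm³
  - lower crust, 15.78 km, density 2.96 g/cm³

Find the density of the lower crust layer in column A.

Take the compensation level at the base of the deeper column (depth z_c below the surface of column A) and equate Σ ρ_i t_i down to z_c; mantle fills any gap and the z_c terms cancel.
Column A: 4.83×1.97 + 19.42×2.81 + 14.4×ρ + (z_c − 38.65)×3.25
Column B: 3.395×0 + 9.555×2.86 + 15.78×2.96 + (z_c − 3.395 − 25.335)×3.25
The z_c×3.25 term appears on both sides and cancels. Collect the known terms of each column as K = Σ(ρt)_known − 3.25 × (depth of known layers): K_A = 64.0853 − 3.25×38.65 = −61.5272; K_B = 74.0361 − 3.25×(3.395 + 25.335) = −19.3364.
Balance: K_A + 14.4×ρ = K_B, so ρ = (K_B − K_A)/14.4 = 42.1908/14.4 = 2.93 g/cm³.

2.93 g/cm³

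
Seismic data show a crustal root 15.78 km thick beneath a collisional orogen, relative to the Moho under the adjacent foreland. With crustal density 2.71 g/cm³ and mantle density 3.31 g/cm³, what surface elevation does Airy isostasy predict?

3.49 km

By Archimedes' principle applied to the lithosphere: ρ_c h = (ρ_m − ρ_c) r.
h = r (ρ_m − ρ_c) / ρ_c = 15.78 km × (3.31 − 2.71) / 2.71 = 3.49 km.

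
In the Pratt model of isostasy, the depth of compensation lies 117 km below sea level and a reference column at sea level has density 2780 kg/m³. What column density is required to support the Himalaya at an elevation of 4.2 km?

Pratt balance: ρ_ref D = ρ (D + h).
ρ = ρ_ref D/(D + h) = 2780 × 117 km/(117 km + 4.2 km) = 2680 kg/m³.

2680 kg/m³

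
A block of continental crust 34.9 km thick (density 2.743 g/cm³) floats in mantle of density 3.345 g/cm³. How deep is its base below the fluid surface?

28.6 km

Draft d = t ρ_obj/ρ_fluid = 34.9 km × 2.743/3.345 = 28.6 km.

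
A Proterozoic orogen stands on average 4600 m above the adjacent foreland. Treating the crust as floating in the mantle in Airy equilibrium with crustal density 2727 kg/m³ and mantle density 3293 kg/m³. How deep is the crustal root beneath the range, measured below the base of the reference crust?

22200 m

By Archimedes' principle applied to the lithosphere: the weight of the topography is balanced by the buoyancy of the root, ρ_c h = (ρ_m − ρ_c) r.
r = h · ρ_c / (ρ_m − ρ_c) = 4600 m × 2727 / (3293 − 2727) = 22200 m.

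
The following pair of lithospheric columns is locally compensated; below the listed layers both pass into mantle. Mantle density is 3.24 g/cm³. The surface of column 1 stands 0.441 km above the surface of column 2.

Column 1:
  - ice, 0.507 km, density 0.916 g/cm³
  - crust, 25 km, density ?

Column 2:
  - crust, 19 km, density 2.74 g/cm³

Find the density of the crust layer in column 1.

Take the compensation level at the base of the deeper column (depth z_c below the surface of column 1) and equate Σ ρ_i t_i down to z_c; mantle fills any gap and the z_c terms cancel.
Column 1: 0.507×0.916 + 25×ρ + (z_c − 25.507)×3.24
Column 2: 0.441×0 + 19×2.74 + (z_c − 0.441 − 19)×3.24
The z_c×3.24 term appears on both sides and cancels. Collect the known terms of each column as K = Σ(ρt)_known − 3.24 × (depth of known layers): K_1 = 0.464412 − 3.24×25.507 = −82.178268; K_2 = 52.06 − 3.24×(0.441 + 19) = −10.92884.
Balance: K_1 + 25×ρ = K_2, so ρ = (K_2 − K_1)/25 = 71.2494/25 = 2.85 g/cm³.

2.85 g/cm³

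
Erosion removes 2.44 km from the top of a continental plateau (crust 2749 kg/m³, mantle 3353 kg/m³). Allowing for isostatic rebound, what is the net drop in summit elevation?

Rebound u = e ρ_c/ρ_m = 2.44 km × 2749/3353 = 2 km.
Net surface drop = e − u = 2.44 km − 2 km = e (ρ_m − ρ_c)/ρ_m = 0.44 km.

0.44 km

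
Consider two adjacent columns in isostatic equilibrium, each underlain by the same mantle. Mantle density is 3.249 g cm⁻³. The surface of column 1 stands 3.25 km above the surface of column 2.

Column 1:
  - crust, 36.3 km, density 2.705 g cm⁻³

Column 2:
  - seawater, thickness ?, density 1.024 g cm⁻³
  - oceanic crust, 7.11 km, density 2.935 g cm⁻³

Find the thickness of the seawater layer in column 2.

Take the compensation level at the base of the deeper column (depth z_c below the surface of column 1) and equate Σ ρ_i t_i down to z_c; mantle fills any gap and the z_c terms cancel.
Column 1: 36.3×2.705 + (z_c − 36.3)×3.249
Column 2: 3.25×0 + x×1.024 + 7.11×2.935 + (z_c − 3.25 − 7.11 − x)×3.249
The z_c×3.249 term appears on both sides and cancels. Collect the known terms of each column as K = Σ(ρt)_known − 3.249 × (depth of known layers): K_1 = 98.1915 − 3.249×36.3 = −19.7472; K_2 = 20.86785 − 3.249×(3.25 + 7.11) = −12.79179.
Balance: K_1 = K_2 − x×(3.249 − 1.024), so x = (K_2 − K_1)/(3.249 − 1.024) = 6.95541/2.225 = 3.13 km.

3.13 km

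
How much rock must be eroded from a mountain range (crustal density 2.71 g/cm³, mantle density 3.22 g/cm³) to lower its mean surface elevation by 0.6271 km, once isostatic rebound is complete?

3.96 km

Net drop Δ = e − u = e − e ρ_c/ρ_m = e (ρ_m − ρ_c)/ρ_m.
e = Δ ρ_m/(ρ_m − ρ_c) = 0.6271 km × 3.22/0.51 = 3.96 km.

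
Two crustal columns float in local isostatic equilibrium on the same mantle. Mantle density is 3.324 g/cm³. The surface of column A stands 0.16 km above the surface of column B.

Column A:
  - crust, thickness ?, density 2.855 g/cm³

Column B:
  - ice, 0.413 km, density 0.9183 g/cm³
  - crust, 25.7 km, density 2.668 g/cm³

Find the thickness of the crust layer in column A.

Take the compensation level at the base of the deeper column (depth z_c below the surface of column A) and equate Σ ρ_i t_i down to z_c; mantle fills any gap and the z_c terms cancel.
Column A: x×2.855 + (z_c − 0 − x)×3.324
Column B: 0.16×0 + 0.413×0.9183 + 25.7×2.668 + (z_c − 0.16 − 26.113)×3.324
The z_c×3.324 term appears on both sides and cancels. Collect the known terms of each column as K = Σ(ρt)_known − 3.324 × (depth of known layers): K_A = 0 − 3.324×0 = 0; K_B = 68.9468579 − 3.324×(0.16 + 26.113) = −18.3845941.
Balance: K_A − x×(3.324 − 2.855) = K_B, so x = (K_A − K_B)/(3.324 − 2.855) = 18.3846/0.469 = 39.2 km.

39.2 km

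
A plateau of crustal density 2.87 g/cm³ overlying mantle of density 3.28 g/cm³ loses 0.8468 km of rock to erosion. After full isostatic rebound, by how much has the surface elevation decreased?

0.106 km

Rebound u = e ρ_c/ρ_m = 0.8468 km × 2.87/3.28 = 0.7409 km.
Net surface drop = e − u = 0.8468 km − 0.7409 km = e (ρ_m − ρ_c)/ρ_m = 0.106 km.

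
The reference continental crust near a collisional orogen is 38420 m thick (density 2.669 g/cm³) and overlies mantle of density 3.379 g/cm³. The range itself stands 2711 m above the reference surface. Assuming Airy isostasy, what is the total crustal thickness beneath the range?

51300 m

Root depth r = h ρ_c / (ρ_m − ρ_c) = 2711 m × 2.669 / 0.71 = 10190 m.
Total thickness = T + h + r = 38420 m + 2711 m + 10190 m = 51300 m.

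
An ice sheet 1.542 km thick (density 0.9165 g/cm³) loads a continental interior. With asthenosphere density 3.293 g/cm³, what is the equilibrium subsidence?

0.429 km

Equating mass per unit area of the two columns: the ice load ρ_ice t is balanced by mantle displaced below, ρ_m s.
s = t ρ_ice / ρ_m = 1.542 km × 0.9165/3.293 = 0.429 km.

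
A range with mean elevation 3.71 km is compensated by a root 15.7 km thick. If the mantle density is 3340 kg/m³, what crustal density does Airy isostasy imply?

2700 kg/m³

ρ_c h = (ρ_m − ρ_c) r → ρ_c (h + r) = ρ_m r → ρ_c = ρ_m r / (h + r).
ρ_c = 3340 × 15.7 km / (3.71 km + 15.7 km) = 2700 kg/m³.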